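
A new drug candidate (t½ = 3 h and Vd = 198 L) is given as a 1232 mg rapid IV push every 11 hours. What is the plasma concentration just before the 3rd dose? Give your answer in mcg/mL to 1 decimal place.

0.5 mcg/mL

f = (1/2)^(τ/t½) = (1/2)^(11/3) ≈ 0.0787.
C₀ = D/Vd = 1232/198 ≈ 6.222 mcg/mL.
Before the 3rd dose, 2 doses have been given. Superposition: Cmin = C₀·(f + f²).
≈ 6.222 × (0.0787 + 0.0062) ≈ 6.222 × 0.0849 ≈ 0.528 mcg/mL.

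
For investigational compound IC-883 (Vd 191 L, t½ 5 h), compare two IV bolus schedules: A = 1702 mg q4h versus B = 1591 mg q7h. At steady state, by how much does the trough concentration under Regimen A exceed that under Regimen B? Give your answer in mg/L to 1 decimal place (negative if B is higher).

6.9 mg/L

Regimen A: f = (1/2)^(4/5) ≈ 0.5743; Cmin,ss = (1702/191)·f/(1−f) ≈ 12.022 mg/L.
Regimen B: f = (1/2)^(7/5) ≈ 0.3789; Cmin,ss = (1591/191)·f/(1−f) ≈ 5.082 mg/L.
Difference ≈ 12.022 − 5.082 ≈ 6.940 mg/L.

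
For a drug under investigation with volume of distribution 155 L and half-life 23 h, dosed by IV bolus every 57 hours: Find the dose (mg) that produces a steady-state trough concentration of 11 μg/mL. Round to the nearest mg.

7796 mg

τ/t½ = 57/23 ≈ 2.4783, so f = (1/2)^(57/23) ≈ 0.179461.
Cmin,ss = (D/Vd)·f/(1−f), so D = Cmin,ss·Vd·(1−f)/f.
D = 11 × 155 × (1−f)/f ≈ 11 × 155 × 4.57224 ≈ 7795.67 mg.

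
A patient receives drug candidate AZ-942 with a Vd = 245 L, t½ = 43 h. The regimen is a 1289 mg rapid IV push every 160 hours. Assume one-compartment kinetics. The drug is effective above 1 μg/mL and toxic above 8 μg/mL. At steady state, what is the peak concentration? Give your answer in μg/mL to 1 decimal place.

5.7 μg/mL

Over one 160-h interval, 160/43 ≈ 3.7209 half-lives elapse, leaving f ≈ 0.0758 of each dose.
Accumulation ratio R = 1/(1 − f) ≈ 1/0.9242 ≈ 1.0820.
Single-dose peak C₀ = D/Vd = 1289/245 ≈ 5.261 μg/mL.
Cmax,ss = C₀/(1 − f) ≈ 5.261/0.9242 ≈ 5.692 μg/mL.
Peak 5.7 μg/mL vs MTC 8 μg/mL: below toxic threshold.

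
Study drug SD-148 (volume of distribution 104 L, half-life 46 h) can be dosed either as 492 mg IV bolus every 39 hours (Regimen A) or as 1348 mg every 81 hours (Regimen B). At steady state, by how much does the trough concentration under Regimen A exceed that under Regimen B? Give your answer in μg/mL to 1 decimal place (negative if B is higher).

0.5 μg/mL

Regimen A: f = (1/2)^(39/46) ≈ 0.5556; Cmin,ss = (492/104)·f/(1−f) ≈ 5.915 μg/mL.
Regimen B: f = (1/2)^(81/46) ≈ 0.2951; Cmin,ss = (1348/104)·f/(1−f) ≈ 5.426 μg/mL.
Difference ≈ 5.915 − 5.426 ≈ 0.489 μg/mL.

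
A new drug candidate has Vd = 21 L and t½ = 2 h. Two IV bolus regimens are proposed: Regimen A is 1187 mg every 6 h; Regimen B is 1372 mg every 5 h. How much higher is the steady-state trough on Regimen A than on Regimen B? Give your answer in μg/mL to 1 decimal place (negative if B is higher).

Regimen A: f = (1/2)^(6/2) ≈ 0.1250; Cmin,ss = (1187/21)·f/(1−f) ≈ 8.075 μg/mL.
Regimen B: f = (1/2)^(5/2) ≈ 0.1768; Cmin,ss = (1372/21)·f/(1−f) ≈ 14.032 μg/mL.
Difference ≈ 8.075 − 14.032 ≈ -5.957 μg/mL.

-6.0 μg/mL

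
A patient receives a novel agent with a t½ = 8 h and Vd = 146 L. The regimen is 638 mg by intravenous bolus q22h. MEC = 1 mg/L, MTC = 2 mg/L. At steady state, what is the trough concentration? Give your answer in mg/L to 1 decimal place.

Over one 22-h interval, 22/8 ≈ 2.75 half-lives elapse, leaving f ≈ 0.1487 of each dose.
Single-dose peak C₀ = D/Vd = 638/146 ≈ 4.370 mg/L.
Steady-state trough Cmin,ss = C₀·f/(1−f) ≈ 4.370 × 0.1487/0.8513 ≈ 0.763 mg/L.
Trough 0.8 mg/L vs MEC 1 mg/L: subtherapeutic.

0.8 mg/L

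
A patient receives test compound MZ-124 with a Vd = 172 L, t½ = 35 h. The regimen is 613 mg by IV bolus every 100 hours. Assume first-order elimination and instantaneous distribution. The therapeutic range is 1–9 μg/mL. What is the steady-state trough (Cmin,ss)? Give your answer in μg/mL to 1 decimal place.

τ/t½ = 100/35 ≈ 2.8571, so fraction remaining f = (1/2)^(100/35) ≈ 0.1380.
Single-dose peak C₀ = D/Vd = 613/172 ≈ 3.564 μg/mL.
Steady-state trough Cmin,ss = C₀·f/(1−f) ≈ 3.564 × 0.1380/0.8620 ≈ 0.571 μg/mL.
Trough 0.6 μg/mL vs MEC 1 μg/mL: subtherapeutic.

0.6 μg/mL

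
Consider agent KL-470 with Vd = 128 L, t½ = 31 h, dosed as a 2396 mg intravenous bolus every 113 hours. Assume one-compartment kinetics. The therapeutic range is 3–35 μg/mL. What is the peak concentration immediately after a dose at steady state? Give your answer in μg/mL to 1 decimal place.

20.3 μg/mL

Over one 113-h interval, 113/31 ≈ 3.6452 half-lives elapse, leaving f ≈ 0.0799 of each dose.
Accumulation ratio R = 1/(1 − f) ≈ 1/0.9201 ≈ 1.0868.
Each bolus raises the concentration by D/Vd = 2396/128 ≈ 18.719 μg/mL.
Steady-state peak Cmax,ss = C₀·R ≈ 18.719 × 1.0868 ≈ 20.344 μg/mL.
Peak 20.3 μg/mL vs MTC 35 μg/mL: below toxic threshold.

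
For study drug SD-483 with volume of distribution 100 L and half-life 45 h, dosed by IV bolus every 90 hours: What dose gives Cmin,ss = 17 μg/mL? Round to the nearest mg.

5100 mg

τ/t½ = 90/45 ≈ 2, so f = (1/2)^(90/45) ≈ 0.250000.
Cmin,ss = (D/Vd)·f/(1−f), so D = Cmin,ss·Vd·(1−f)/f.
D = 17 × 100 × (1−f)/f ≈ 17 × 100 × 3.00000 ≈ 5100.00 mg.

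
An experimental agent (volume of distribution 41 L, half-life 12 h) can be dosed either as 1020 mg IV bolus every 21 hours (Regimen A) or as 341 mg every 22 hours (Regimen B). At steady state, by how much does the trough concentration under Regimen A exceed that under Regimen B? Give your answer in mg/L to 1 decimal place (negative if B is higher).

7.3 mg/L

Regimen A: f = (1/2)^(21/12) ≈ 0.2973; Cmin,ss = (1020/41)·f/(1−f) ≈ 10.525 mg/L.
Regimen B: f = (1/2)^(22/12) ≈ 0.2806; Cmin,ss = (341/41)·f/(1−f) ≈ 3.244 mg/L.
Difference ≈ 10.525 − 3.244 ≈ 7.281 mg/L.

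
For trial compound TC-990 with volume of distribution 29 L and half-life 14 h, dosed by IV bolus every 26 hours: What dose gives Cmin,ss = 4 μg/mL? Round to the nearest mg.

304 mg

τ/t½ = 26/14 ≈ 1.8571, so f = (1/2)^(26/14) ≈ 0.276022.
Cmin,ss = (D/Vd)·f/(1−f), so D = Cmin,ss·Vd·(1−f)/f.
D = 4 × 29 × (1−f)/f ≈ 4 × 29 × 2.62290 ≈ 304.26 mg.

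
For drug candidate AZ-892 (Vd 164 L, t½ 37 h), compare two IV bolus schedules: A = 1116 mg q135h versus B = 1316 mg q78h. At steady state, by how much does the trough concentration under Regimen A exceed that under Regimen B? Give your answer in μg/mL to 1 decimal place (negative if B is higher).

Regimen A: f = (1/2)^(135/37) ≈ 0.0797; Cmin,ss = (1116/164)·f/(1−f) ≈ 0.589 μg/mL.
Regimen B: f = (1/2)^(78/37) ≈ 0.2320; Cmin,ss = (1316/164)·f/(1−f) ≈ 2.424 μg/mL.
Difference ≈ 0.589 − 2.424 ≈ -1.835 μg/mL.

-1.8 μg/mL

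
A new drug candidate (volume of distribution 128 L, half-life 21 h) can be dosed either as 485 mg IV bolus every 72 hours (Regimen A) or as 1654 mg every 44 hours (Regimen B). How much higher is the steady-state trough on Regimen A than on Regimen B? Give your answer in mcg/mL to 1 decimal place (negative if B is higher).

-3.6 mcg/mL

Regimen A: f = (1/2)^(72/21) ≈ 0.0929; Cmin,ss = (485/128)·f/(1−f) ≈ 0.388 mcg/mL.
Regimen B: f = (1/2)^(44/21) ≈ 0.2340; Cmin,ss = (1654/128)·f/(1−f) ≈ 3.947 mcg/mL.
Difference ≈ 0.388 − 3.947 ≈ -3.559 mcg/mL.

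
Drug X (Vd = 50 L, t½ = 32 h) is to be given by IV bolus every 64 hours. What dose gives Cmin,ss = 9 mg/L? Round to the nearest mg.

τ/t½ = 64/32 ≈ 2, so f = (1/2)^(64/32) ≈ 0.250000.
Cmin,ss = (D/Vd)·f/(1−f), so D = Cmin,ss·Vd·(1−f)/f.
D = 9 × 50 × (1−f)/f ≈ 9 × 50 × 3.00000 ≈ 1350.00 mg.

1350 mg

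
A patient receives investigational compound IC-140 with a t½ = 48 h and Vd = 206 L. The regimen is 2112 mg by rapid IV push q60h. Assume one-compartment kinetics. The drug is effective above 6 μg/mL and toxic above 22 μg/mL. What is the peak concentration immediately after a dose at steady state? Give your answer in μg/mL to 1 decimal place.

τ/t½ = 60/48 ≈ 1.25, so fraction remaining f = (1/2)^(60/48) ≈ 0.4204.
At steady state, accumulation factor R = 1/(1 − e^(−kτ)) ≈ 1.7253.
Each bolus raises the concentration by D/Vd = 2112/206 ≈ 10.252 μg/mL.
Steady-state peak Cmax,ss = C₀·R ≈ 10.252 × 1.7253 ≈ 17.688 μg/mL.
Peak 17.7 μg/mL vs MTC 22 μg/mL: below toxic threshold.

17.7 μg/mL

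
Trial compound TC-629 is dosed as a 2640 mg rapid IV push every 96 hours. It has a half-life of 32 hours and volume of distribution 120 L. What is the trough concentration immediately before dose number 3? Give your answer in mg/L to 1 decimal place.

3.1 mg/L

f = (1/2)^(τ/t½) = (1/2)^(96/32) ≈ 0.1250.
C₀ = D/Vd = 2640/120 ≈ 22.000 mg/L.
Before the 3rd dose, 2 doses have been given. Superposition: Cmin = C₀·(f + f²).
≈ 22.000 × (0.1250 + 0.0156) ≈ 22.000 × 0.1406 ≈ 3.093 mg/L.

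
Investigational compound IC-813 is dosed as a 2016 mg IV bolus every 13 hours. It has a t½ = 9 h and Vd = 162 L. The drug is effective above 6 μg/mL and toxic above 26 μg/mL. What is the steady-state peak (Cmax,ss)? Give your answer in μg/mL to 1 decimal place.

19.7 μg/mL

τ/t½ = 13/9 ≈ 1.4444, so fraction remaining f = (1/2)^(13/9) ≈ 0.3674.
Accumulation ratio R = 1/(1 − f) ≈ 1/0.6326 ≈ 1.5808.
Each bolus raises the concentration by D/Vd = 2016/162 ≈ 12.444 μg/mL.
Cmax,ss = C₀/(1 − f) ≈ 12.444/0.6326 ≈ 19.671 μg/mL.
Peak 19.7 μg/mL vs MTC 26 μg/mL: below toxic threshold.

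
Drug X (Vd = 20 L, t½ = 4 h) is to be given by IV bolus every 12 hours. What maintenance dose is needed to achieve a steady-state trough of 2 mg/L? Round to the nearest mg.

τ/t½ = 12/4 ≈ 3, so f = (1/2)^(12/4) ≈ 0.125000.
Cmin,ss = (D/Vd)·f/(1−f), so D = Cmin,ss·Vd·(1−f)/f.
D = 2 × 20 × (1−f)/f ≈ 2 × 20 × 7.00000 ≈ 280.00 mg.

280 mg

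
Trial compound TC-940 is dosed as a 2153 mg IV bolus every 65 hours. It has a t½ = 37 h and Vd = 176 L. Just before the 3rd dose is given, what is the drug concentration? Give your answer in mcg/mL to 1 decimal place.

4.7 mcg/mL

f = (1/2)^(τ/t½) = (1/2)^(65/37) ≈ 0.2959.
C₀ = D/Vd = 2153/176 ≈ 12.233 mcg/mL.
Before the 3rd dose, 2 doses have been given. Superposition: Cmin = C₀·(f + f²).
≈ 12.233 × (0.2959 + 0.0876) ≈ 12.233 × 0.3835 ≈ 4.691 mcg/mL.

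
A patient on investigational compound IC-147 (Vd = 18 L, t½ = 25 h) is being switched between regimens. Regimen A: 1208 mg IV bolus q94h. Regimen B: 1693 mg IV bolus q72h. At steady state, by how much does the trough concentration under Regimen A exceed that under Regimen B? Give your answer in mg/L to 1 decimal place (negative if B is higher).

-9.4 mg/L

Regimen A: f = (1/2)^(94/25) ≈ 0.0738; Cmin,ss = (1208/18)·f/(1−f) ≈ 5.347 mg/L.
Regimen B: f = (1/2)^(72/25) ≈ 0.1358; Cmin,ss = (1693/18)·f/(1−f) ≈ 14.780 mg/L.
Difference ≈ 5.347 − 14.780 ≈ -9.433 mg/L.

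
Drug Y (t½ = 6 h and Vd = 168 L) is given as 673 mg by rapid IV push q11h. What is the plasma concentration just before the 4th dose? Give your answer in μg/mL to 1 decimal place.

f = (1/2)^(τ/t½) = (1/2)^(11/6) ≈ 0.2806.
C₀ = D/Vd = 673/168 ≈ 4.006 μg/mL.
Before the 4th dose, 3 doses have been given. Superposition: Cmin = C₀·(f + f² + … + f^3).
≈ 4.006 × (0.2806 + 0.0787 + 0.0221) ≈ 4.006 × 0.3814 ≈ 1.528 μg/mL.

1.5 μg/mL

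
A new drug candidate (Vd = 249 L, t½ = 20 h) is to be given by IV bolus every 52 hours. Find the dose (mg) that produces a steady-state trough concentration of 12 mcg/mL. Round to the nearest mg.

15128 mg

τ/t½ = 52/20 ≈ 2.6, so f = (1/2)^(52/20) ≈ 0.164938.
Cmin,ss = (D/Vd)·f/(1−f), so D = Cmin,ss·Vd·(1−f)/f.
D = 12 × 249 × (1−f)/f ≈ 12 × 249 × 5.06288 ≈ 15127.89 mg.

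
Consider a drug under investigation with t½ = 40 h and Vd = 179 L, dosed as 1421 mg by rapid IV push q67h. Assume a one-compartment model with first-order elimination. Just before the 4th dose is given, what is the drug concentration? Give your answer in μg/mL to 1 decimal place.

f = (1/2)^(τ/t½) = (1/2)^(67/40) ≈ 0.3132.
C₀ = D/Vd = 1421/179 ≈ 7.939 μg/mL.
Before the 4th dose, 3 doses have been given. Superposition: Cmin = C₀·(f + f² + … + f^3).
≈ 7.939 × (0.3132 + 0.0981 + 0.0307) ≈ 7.939 × 0.4420 ≈ 3.509 μg/mL.

3.5 μg/mL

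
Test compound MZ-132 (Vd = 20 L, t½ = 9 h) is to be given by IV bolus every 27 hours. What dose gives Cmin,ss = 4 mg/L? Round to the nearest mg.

560 mg

τ/t½ = 27/9 ≈ 3, so f = (1/2)^(27/9) ≈ 0.125000.
Cmin,ss = (D/Vd)·f/(1−f), so D = Cmin,ss·Vd·(1−f)/f.
D = 4 × 20 × (1−f)/f ≈ 4 × 20 × 7.00000 ≈ 560.00 mg.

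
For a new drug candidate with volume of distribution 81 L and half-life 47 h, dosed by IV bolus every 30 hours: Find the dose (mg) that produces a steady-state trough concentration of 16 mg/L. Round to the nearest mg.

τ/t½ = 30/47 ≈ 0.6383, so f = (1/2)^(30/47) ≈ 0.642471.
Cmin,ss = (D/Vd)·f/(1−f), so D = Cmin,ss·Vd·(1−f)/f.
D = 16 × 81 × (1−f)/f ≈ 16 × 81 × 0.55649 ≈ 721.21 mg.

721 mg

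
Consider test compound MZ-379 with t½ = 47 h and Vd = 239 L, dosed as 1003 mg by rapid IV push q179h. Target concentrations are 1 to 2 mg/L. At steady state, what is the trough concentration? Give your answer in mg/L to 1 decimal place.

0.3 mg/L

Over one 179-h interval, 179/47 ≈ 3.8085 half-lives elapse, leaving f ≈ 0.0714 of each dose.
At steady state, accumulation factor R = 1/(1 − e^(−kτ)) ≈ 1.0769.
Each bolus raises the concentration by D/Vd = 1003/239 ≈ 4.197 mg/L.
Steady-state peak Cmax,ss = C₀·R ≈ 4.197 × 1.0769 ≈ 4.520 mg/L.
One interval later, Cmin,ss = Cmax,ss·e^(−kτ) ≈ 4.520 × 0.0714 ≈ 0.323 mg/L.
Trough 0.3 mg/L vs MEC 1 mg/L: subtherapeutic.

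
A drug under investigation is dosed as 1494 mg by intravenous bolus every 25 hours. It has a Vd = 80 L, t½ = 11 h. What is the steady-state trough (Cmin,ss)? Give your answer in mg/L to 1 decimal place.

4.9 mg/L

k = ln2/t½ = ln2/11 ≈ 0.063013 h⁻¹; fraction remaining f = e^(−kτ) = e^(−0.063013×25) ≈ 0.2069.
At steady state, accumulation factor R = 1/(1 − e^(−kτ)) ≈ 1.2609.
Each bolus raises the concentration by D/Vd = 1494/80 ≈ 18.675 mg/L.
Steady-state peak Cmax,ss = C₀·R ≈ 18.675 × 1.2609 ≈ 23.547 mg/L.
One interval later, Cmin,ss = Cmax,ss·e^(−kτ) ≈ 23.547 × 0.2069 ≈ 4.872 mg/L.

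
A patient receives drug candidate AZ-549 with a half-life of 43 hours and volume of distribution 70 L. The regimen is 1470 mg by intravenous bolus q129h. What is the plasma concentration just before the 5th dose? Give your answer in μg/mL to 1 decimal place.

f = (1/2)^(τ/t½) = (1/2)^(129/43) ≈ 0.1250.
C₀ = D/Vd = 1470/70 ≈ 21.000 μg/mL.
Before the 5th dose, 4 doses have been given. Superposition: Cmin = C₀·(f + f² + … + f^4).
≈ 21.000 × (0.1250 + 0.0156 + 0.0020 + 0.0002) ≈ 21.000 × 0.1428 ≈ 2.999 μg/mL.

3.0 μg/mL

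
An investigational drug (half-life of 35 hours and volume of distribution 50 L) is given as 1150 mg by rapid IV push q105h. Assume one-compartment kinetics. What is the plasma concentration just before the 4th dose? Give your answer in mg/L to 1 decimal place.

3.3 mg/L

f = (1/2)^(τ/t½) = (1/2)^(105/35) ≈ 0.1250.
C₀ = D/Vd = 1150/50 ≈ 23.000 mg/L.
Before the 4th dose, 3 doses have been given. Superposition: Cmin = C₀·(f + f² + … + f^3).
≈ 23.000 × (0.1250 + 0.0156 + 0.0020) ≈ 23.000 × 0.1426 ≈ 3.280 mg/L.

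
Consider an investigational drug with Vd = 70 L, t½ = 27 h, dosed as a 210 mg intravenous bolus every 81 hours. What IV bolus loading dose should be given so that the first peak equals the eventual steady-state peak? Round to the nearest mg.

240 mg

f = (1/2)^(81/27) ≈ 0.125000; accumulation ratio R = 1/(1−f) ≈ 1.14286.
Loading dose to hit Cmax,ss on first dose: D_load = D_maint·R ≈ 210 × 1.14286 ≈ 240.00 mg.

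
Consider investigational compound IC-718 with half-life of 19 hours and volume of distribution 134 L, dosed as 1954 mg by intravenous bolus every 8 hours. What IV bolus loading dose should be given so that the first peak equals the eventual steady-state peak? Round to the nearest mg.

f = (1/2)^(8/19) ≈ 0.746879; accumulation ratio R = 1/(1−f) ≈ 3.95068.
Loading dose to hit Cmax,ss on first dose: D_load = D_maint·R ≈ 1954 × 3.95068 ≈ 7719.63 mg.

7720 mg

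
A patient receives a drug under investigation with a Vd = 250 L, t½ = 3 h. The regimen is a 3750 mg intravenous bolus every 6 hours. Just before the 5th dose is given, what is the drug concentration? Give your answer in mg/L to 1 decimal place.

5.0 mg/L

f = (1/2)^(τ/t½) = (1/2)^(6/3) ≈ 0.2500.
C₀ = D/Vd = 3750/250 ≈ 15.000 mg/L.
Before the 5th dose, 4 doses have been given. Superposition: Cmin = C₀·(f + f² + … + f^4).
≈ 15.000 × (0.2500 + 0.0625 + 0.0156 + 0.0039) ≈ 15.000 × 0.3320 ≈ 4.980 mg/L.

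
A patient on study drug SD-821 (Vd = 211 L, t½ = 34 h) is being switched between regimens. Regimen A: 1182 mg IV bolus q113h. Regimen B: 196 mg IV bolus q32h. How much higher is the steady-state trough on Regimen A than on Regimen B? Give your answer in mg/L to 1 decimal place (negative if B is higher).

-0.4 mg/L

Regimen A: f = (1/2)^(113/34) ≈ 0.0999; Cmin,ss = (1182/211)·f/(1−f) ≈ 0.622 mg/L.
Regimen B: f = (1/2)^(32/34) ≈ 0.5208; Cmin,ss = (196/211)·f/(1−f) ≈ 1.010 mg/L.
Difference ≈ 0.622 − 1.010 ≈ -0.388 mg/L.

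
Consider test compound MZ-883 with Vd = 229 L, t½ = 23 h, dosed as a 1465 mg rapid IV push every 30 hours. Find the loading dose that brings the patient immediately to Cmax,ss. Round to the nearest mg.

2462 mg

f = (1/2)^(30/23) ≈ 0.404904; accumulation ratio R = 1/(1−f) ≈ 1.68040.
Loading dose to hit Cmax,ss on first dose: D_load = D_maint·R ≈ 1465 × 1.68040 ≈ 2461.79 mg.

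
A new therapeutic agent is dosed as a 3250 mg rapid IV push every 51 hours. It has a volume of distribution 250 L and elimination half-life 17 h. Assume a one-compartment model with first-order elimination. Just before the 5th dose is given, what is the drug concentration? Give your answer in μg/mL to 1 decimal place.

f = (1/2)^(τ/t½) = (1/2)^(51/17) ≈ 0.1250.
C₀ = D/Vd = 3250/250 ≈ 13.000 μg/mL.
Before the 5th dose, 4 doses have been given. Superposition: Cmin = C₀·(f + f² + … + f^4).
≈ 13.000 × (0.1250 + 0.0156 + 0.0020 + 0.0002) ≈ 13.000 × 0.1428 ≈ 1.856 μg/mL.

1.9 μg/mL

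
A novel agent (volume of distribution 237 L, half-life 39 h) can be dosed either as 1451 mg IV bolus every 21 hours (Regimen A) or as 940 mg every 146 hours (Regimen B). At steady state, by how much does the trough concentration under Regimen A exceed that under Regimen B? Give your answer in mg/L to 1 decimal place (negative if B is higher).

13.2 mg/L

Regimen A: f = (1/2)^(21/39) ≈ 0.6885; Cmin,ss = (1451/237)·f/(1−f) ≈ 13.532 mg/L.
Regimen B: f = (1/2)^(146/39) ≈ 0.0747; Cmin,ss = (940/237)·f/(1−f) ≈ 0.320 mg/L.
Difference ≈ 13.532 − 0.320 ≈ 13.212 mg/L.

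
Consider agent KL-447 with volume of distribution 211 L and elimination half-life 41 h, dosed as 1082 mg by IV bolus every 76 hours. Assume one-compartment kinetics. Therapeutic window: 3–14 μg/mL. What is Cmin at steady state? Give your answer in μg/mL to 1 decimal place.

k = ln2/t½ = ln2/41 ≈ 0.016906 h⁻¹; fraction remaining f = e^(−kτ) = e^(−0.016906×76) ≈ 0.2767.
Accumulation ratio R = 1/(1 − f) ≈ 1/0.7233 ≈ 1.3826.
Single-dose peak C₀ = D/Vd = 1082/211 ≈ 5.128 μg/mL.
Cmax,ss = C₀/(1 − f) ≈ 5.128/0.7233 ≈ 7.090 μg/mL.
One interval later, Cmin,ss = Cmax,ss·e^(−kτ) ≈ 7.090 × 0.2767 ≈ 1.962 μg/mL.
Trough 2.0 μg/mL vs MEC 3 μg/mL: subtherapeutic.

2.0 μg/mL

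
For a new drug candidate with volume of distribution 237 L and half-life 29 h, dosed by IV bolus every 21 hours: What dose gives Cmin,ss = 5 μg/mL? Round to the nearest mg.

τ/t½ = 21/29 ≈ 0.72414, so f = (1/2)^(21/29) ≈ 0.605359.
Cmin,ss = (D/Vd)·f/(1−f), so D = Cmin,ss·Vd·(1−f)/f.
D = 5 × 237 × (1−f)/f ≈ 5 × 237 × 0.65191 ≈ 772.51 mg.

773 mg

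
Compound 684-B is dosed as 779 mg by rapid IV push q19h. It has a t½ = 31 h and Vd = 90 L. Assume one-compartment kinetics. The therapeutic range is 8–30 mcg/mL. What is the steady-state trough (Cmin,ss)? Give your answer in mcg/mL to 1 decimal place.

16.4 mcg/mL

Over one 19-h interval, 19/31 ≈ 0.6129 half-lives elapse, leaving f ≈ 0.6539 of each dose.
Single-dose peak C₀ = D/Vd = 779/90 ≈ 8.656 mcg/mL.
Steady-state trough Cmin,ss = C₀·f/(1−f) ≈ 8.656 × 0.6539/0.3461 ≈ 16.354 mcg/mL.
Trough 16.4 mcg/mL vs MEC 8 mcg/mL: adequate.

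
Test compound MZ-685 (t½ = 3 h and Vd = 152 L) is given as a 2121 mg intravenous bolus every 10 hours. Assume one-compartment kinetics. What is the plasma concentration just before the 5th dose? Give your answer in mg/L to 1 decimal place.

1.5 mg/L

f = (1/2)^(τ/t½) = (1/2)^(10/3) ≈ 0.0992.
C₀ = D/Vd = 2121/152 ≈ 13.954 mg/L.
Before the 5th dose, 4 doses have been given. Superposition: Cmin = C₀·(f + f² + … + f^4).
≈ 13.954 × (0.0992 + 0.0098 + 0.0010 + 0.0001) ≈ 13.954 × 0.1101 ≈ 1.536 mg/L.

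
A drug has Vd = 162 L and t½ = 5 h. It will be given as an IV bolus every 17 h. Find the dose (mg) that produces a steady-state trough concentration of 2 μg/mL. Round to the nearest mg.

3096 mg

τ/t½ = 17/5 ≈ 3.4, so f = (1/2)^(17/5) ≈ 0.094732.
Cmin,ss = (D/Vd)·f/(1−f), so D = Cmin,ss·Vd·(1−f)/f.
D = 2 × 162 × (1−f)/f ≈ 2 × 162 × 9.55610 ≈ 3096.18 mg.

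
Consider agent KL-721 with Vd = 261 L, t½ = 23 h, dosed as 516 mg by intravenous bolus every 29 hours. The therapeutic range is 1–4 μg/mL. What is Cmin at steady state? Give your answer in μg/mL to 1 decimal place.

1.4 μg/mL

k = ln2/t½ = ln2/23 ≈ 0.030137 h⁻¹; fraction remaining f = e^(−kτ) = e^(−0.030137×29) ≈ 0.4173.
At steady state, accumulation factor R = 1/(1 − e^(−kτ)) ≈ 1.7161.
Each bolus raises the concentration by D/Vd = 516/261 ≈ 1.977 μg/mL.
Steady-state peak Cmax,ss = C₀·R ≈ 1.977 × 1.7161 ≈ 3.393 μg/mL.
One interval later, Cmin,ss = Cmax,ss·e^(−kτ) ≈ 3.393 × 0.4173 ≈ 1.416 μg/mL.
Trough 1.4 μg/mL vs MEC 1 μg/mL: adequate.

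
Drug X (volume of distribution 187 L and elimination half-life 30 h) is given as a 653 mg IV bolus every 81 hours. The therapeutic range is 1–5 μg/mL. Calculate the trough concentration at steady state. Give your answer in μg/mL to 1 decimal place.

Over one 81-h interval, 81/30 ≈ 2.7 half-lives elapse, leaving f ≈ 0.1539 of each dose.
Accumulation ratio R = 1/(1 − f) ≈ 1/0.8461 ≈ 1.1819.
Single-dose peak C₀ = D/Vd = 653/187 ≈ 3.492 μg/mL.
Steady-state peak Cmax,ss = C₀·R ≈ 3.492 × 1.1819 ≈ 4.127 μg/mL.
One interval later, Cmin,ss = Cmax,ss·e^(−kτ) ≈ 4.127 × 0.1539 ≈ 0.635 μg/mL.
Trough 0.6 μg/mL vs MEC 1 μg/mL: subtherapeutic.

0.6 μg/mL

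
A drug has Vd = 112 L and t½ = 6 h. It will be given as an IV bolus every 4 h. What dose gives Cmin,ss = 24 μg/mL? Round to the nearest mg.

1579 mg

τ/t½ = 4/6 ≈ 0.66667, so f = (1/2)^(4/6) ≈ 0.629961.
Cmin,ss = (D/Vd)·f/(1−f), so D = Cmin,ss·Vd·(1−f)/f.
D = 24 × 112 × (1−f)/f ≈ 24 × 112 × 0.58740 ≈ 1578.93 mg.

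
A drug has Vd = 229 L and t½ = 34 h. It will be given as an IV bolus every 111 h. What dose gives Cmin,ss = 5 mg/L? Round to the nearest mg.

τ/t½ = 111/34 ≈ 3.2647, so f = (1/2)^(111/34) ≈ 0.104046.
Cmin,ss = (D/Vd)·f/(1−f), so D = Cmin,ss·Vd·(1−f)/f.
D = 5 × 229 × (1−f)/f ≈ 5 × 229 × 8.61113 ≈ 9859.74 mg.

9860 mg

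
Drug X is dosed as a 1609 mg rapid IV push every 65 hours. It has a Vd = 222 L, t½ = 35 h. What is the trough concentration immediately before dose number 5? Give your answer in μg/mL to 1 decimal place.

f = (1/2)^(τ/t½) = (1/2)^(65/35) ≈ 0.2760.
C₀ = D/Vd = 1609/222 ≈ 7.248 μg/mL.
Before the 5th dose, 4 doses have been given. Superposition: Cmin = C₀·(f + f² + … + f^4).
≈ 7.248 × (0.2760 + 0.0762 + 0.0210 + 0.0058) ≈ 7.248 × 0.3790 ≈ 2.747 μg/mL.

2.7 μg/mL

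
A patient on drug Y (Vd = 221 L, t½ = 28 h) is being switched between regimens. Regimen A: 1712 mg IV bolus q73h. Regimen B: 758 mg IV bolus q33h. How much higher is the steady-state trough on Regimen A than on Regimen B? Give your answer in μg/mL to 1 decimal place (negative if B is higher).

-1.2 μg/mL

Regimen A: f = (1/2)^(73/28) ≈ 0.1641; Cmin,ss = (1712/221)·f/(1−f) ≈ 1.521 μg/mL.
Regimen B: f = (1/2)^(33/28) ≈ 0.4418; Cmin,ss = (758/221)·f/(1−f) ≈ 2.715 μg/mL.
Difference ≈ 1.521 − 2.715 ≈ -1.194 μg/mL.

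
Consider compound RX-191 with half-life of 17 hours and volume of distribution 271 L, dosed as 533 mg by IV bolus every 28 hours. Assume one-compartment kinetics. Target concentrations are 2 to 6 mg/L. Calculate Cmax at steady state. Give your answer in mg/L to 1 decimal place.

k = ln2/t½ = ln2/17 ≈ 0.040773 h⁻¹; fraction remaining f = e^(−kτ) = e^(−0.040773×28) ≈ 0.3193.
Accumulation ratio R = 1/(1 − f) ≈ 1/0.6807 ≈ 1.4691.
Each bolus raises the concentration by D/Vd = 533/271 ≈ 1.967 mg/L.
Steady-state peak Cmax,ss = C₀·R ≈ 1.967 × 1.4691 ≈ 2.890 mg/L.
Peak 2.9 mg/L vs MTC 6 mg/L: below toxic threshold.

2.9 mg/L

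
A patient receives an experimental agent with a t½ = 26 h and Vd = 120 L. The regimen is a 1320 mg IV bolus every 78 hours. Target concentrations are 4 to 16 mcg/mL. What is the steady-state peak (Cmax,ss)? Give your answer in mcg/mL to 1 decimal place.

12.6 mcg/mL

The dosing interval is 3 half-lives, so f = 2^(−3) = 0.125.
Accumulation ratio R = 1/(1 − f) = 1/0.875 = 8/7.
Single-dose peak C₀ = D/Vd = 1320/120 = 11 mcg/mL.
Steady-state peak Cmax,ss = C₀·R = 11 × 8/7 ≈ 12.571 mcg/mL.
Peak 12.6 mcg/mL vs MTC 16 mcg/mL: below toxic threshold.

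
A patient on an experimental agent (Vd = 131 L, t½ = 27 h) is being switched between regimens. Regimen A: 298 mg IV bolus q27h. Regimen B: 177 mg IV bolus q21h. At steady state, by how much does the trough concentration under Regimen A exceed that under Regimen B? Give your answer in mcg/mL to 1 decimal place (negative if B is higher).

Regimen A: f = (1/2)^(27/27) ≈ 0.5000; Cmin,ss = (298/131)·f/(1−f) ≈ 2.275 mcg/mL.
Regimen B: f = (1/2)^(21/27) ≈ 0.5833; Cmin,ss = (177/131)·f/(1−f) ≈ 1.891 mcg/mL.
Difference ≈ 2.275 − 1.891 ≈ 0.384 mcg/mL.

0.4 mcg/mL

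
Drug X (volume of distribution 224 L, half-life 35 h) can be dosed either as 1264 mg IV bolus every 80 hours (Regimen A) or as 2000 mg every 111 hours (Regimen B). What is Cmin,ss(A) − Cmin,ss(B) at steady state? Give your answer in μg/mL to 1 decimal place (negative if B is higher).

0.3 μg/mL

Regimen A: f = (1/2)^(80/35) ≈ 0.2051; Cmin,ss = (1264/224)·f/(1−f) ≈ 1.456 μg/mL.
Regimen B: f = (1/2)^(111/35) ≈ 0.1110; Cmin,ss = (2000/224)·f/(1−f) ≈ 1.115 μg/mL.
Difference ≈ 1.456 − 1.115 ≈ 0.341 μg/mL.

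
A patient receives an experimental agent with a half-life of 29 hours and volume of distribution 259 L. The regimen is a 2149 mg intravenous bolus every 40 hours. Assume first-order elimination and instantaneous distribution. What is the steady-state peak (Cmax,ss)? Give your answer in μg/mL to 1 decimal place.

k = ln2/t½ = ln2/29 ≈ 0.023902 h⁻¹; fraction remaining f = e^(−kτ) = e^(−0.023902×40) ≈ 0.3844.
Accumulation ratio R = 1/(1 − f) ≈ 1/0.6156 ≈ 1.6244.
Each bolus raises the concentration by D/Vd = 2149/259 ≈ 8.297 μg/mL.
Steady-state peak Cmax,ss = C₀·R ≈ 8.297 × 1.6244 ≈ 13.478 μg/mL.

13.5 μg/mL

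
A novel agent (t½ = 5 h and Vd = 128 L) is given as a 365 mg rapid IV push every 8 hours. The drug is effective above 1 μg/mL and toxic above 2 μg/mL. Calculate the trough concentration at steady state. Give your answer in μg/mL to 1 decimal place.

1.4 μg/mL

Over one 8-h interval, 8/5 ≈ 1.6 half-lives elapse, leaving f ≈ 0.3299 of each dose.
Single-dose peak C₀ = D/Vd = 365/128 ≈ 2.852 μg/mL.
Steady-state trough Cmin,ss = C₀·f/(1−f) ≈ 2.852 × 0.3299/0.6701 ≈ 1.404 μg/mL.
Trough 1.4 μg/mL vs MEC 1 μg/mL: adequate.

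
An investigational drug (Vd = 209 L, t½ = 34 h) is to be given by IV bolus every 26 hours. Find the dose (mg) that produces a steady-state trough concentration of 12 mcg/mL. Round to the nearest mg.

τ/t½ = 26/34 ≈ 0.76471, so f = (1/2)^(26/34) ≈ 0.588573.
Cmin,ss = (D/Vd)·f/(1−f), so D = Cmin,ss·Vd·(1−f)/f.
D = 12 × 209 × (1−f)/f ≈ 12 × 209 × 0.69902 ≈ 1753.14 mg.

1753 mg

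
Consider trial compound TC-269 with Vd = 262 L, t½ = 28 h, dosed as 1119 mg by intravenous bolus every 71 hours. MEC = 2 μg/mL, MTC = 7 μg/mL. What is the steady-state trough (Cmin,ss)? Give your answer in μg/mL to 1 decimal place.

0.9 μg/mL

Over one 71-h interval, 71/28 ≈ 2.5357 half-lives elapse, leaving f ≈ 0.1725 of each dose.
At steady state, accumulation factor R = 1/(1 − e^(−kτ)) ≈ 1.2085.
Single-dose peak C₀ = D/Vd = 1119/262 ≈ 4.271 μg/mL.
Steady-state peak Cmax,ss = C₀·R ≈ 4.271 × 1.2085 ≈ 5.162 μg/mL.
Steady-state trough Cmin,ss = Cmax,ss·f ≈ 5.162 × 0.1725 ≈ 0.890 μg/mL.
Trough 0.9 μg/mL vs MEC 2 μg/mL: subtherapeutic.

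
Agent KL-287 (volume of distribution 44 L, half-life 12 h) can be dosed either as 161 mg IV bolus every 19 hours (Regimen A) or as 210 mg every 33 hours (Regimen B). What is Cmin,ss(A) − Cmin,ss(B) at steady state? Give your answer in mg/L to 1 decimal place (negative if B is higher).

1.0 mg/L

Regimen A: f = (1/2)^(19/12) ≈ 0.3337; Cmin,ss = (161/44)·f/(1−f) ≈ 1.833 mg/L.
Regimen B: f = (1/2)^(33/12) ≈ 0.1487; Cmin,ss = (210/44)·f/(1−f) ≈ 0.834 mg/L.
Difference ≈ 1.833 − 0.834 ≈ 0.999 mg/L.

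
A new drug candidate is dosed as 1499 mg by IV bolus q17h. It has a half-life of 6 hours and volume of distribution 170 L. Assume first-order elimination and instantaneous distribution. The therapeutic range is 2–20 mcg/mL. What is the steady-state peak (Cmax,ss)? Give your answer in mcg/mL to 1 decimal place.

10.3 mcg/mL

k = ln2/t½ = ln2/6 ≈ 0.115525 h⁻¹; fraction remaining f = e^(−kτ) = e^(−0.115525×17) ≈ 0.1403.
Accumulation ratio R = 1/(1 − f) ≈ 1/0.8597 ≈ 1.1632.
Each bolus raises the concentration by D/Vd = 1499/170 ≈ 8.818 mcg/mL.
Steady-state peak Cmax,ss = C₀·R ≈ 8.818 × 1.1632 ≈ 10.257 mcg/mL.
Peak 10.3 mcg/mL vs MTC 20 mcg/mL: below toxic threshold.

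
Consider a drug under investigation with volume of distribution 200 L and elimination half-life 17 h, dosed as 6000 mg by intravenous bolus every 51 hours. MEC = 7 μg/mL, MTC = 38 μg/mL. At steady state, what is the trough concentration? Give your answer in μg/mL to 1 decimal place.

τ = 51 h = 3 half-lives, so f = (1/2)^3 = 0.125.
At steady state, R = 1/(1 − 0.125) = 8/7.
Single-dose peak C₀ = D/Vd = 6000/200 = 30 μg/mL.
Steady-state peak Cmax,ss = C₀·R = 30 × 8/7 ≈ 34.286 μg/mL.
Steady-state trough Cmin,ss = Cmax,ss·f ≈ 34.286 × 0.125 ≈ 4.286 μg/mL.
Trough 4.3 μg/mL vs MEC 7 μg/mL: subtherapeutic.

4.3 μg/mL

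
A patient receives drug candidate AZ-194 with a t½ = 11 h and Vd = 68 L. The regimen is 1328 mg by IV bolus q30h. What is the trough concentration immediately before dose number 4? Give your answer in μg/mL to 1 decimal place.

f = (1/2)^(τ/t½) = (1/2)^(30/11) ≈ 0.1510.
C₀ = D/Vd = 1328/68 ≈ 19.529 μg/mL.
Before the 4th dose, 3 doses have been given. Superposition: Cmin = C₀·(f + f² + … + f^3).
≈ 19.529 × (0.1510 + 0.0228 + 0.0034) ≈ 19.529 × 0.1772 ≈ 3.461 μg/mL.

3.5 μg/mL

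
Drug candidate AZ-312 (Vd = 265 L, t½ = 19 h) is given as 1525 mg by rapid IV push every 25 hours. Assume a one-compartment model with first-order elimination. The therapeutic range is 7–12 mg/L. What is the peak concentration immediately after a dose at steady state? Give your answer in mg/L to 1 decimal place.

9.6 mg/L

k = ln2/t½ = ln2/19 ≈ 0.036481 h⁻¹; fraction remaining f = e^(−kτ) = e^(−0.036481×25) ≈ 0.4017.
At steady state, accumulation factor R = 1/(1 − e^(−kτ)) ≈ 1.6714.
Single-dose peak C₀ = D/Vd = 1525/265 ≈ 5.755 mg/L.
Steady-state peak Cmax,ss = C₀·R ≈ 5.755 × 1.6714 ≈ 9.619 mg/L.
Peak 9.6 mg/L vs MTC 12 mg/L: below toxic threshold.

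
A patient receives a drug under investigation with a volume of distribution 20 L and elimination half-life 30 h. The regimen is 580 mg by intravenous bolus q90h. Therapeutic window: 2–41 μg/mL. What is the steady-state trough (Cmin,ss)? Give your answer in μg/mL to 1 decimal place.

τ = 90 h = 3 half-lives, so f = (1/2)^3 = 0.125.
At steady state, R = 1/(1 − 0.125) = 8/7.
Single-dose peak C₀ = D/Vd = 580/20 = 29 μg/mL.
Steady-state peak Cmax,ss = C₀·R = 29 × 8/7 ≈ 33.143 μg/mL.
Steady-state trough Cmin,ss = Cmax,ss·f ≈ 33.143 × 0.125 ≈ 4.143 μg/mL.
Trough 4.1 μg/mL vs MEC 2 μg/mL: adequate.

4.1 μg/mL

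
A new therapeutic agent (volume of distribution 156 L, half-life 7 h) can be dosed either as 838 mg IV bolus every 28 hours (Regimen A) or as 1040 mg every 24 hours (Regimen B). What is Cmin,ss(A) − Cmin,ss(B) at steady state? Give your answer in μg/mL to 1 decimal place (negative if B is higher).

Regimen A: f = (1/2)^(28/7) ≈ 0.0625; Cmin,ss = (838/156)·f/(1−f) ≈ 0.358 μg/mL.
Regimen B: f = (1/2)^(24/7) ≈ 0.0929; Cmin,ss = (1040/156)·f/(1−f) ≈ 0.683 μg/mL.
Difference ≈ 0.358 − 0.683 ≈ -0.325 μg/mL.

-0.3 μg/mL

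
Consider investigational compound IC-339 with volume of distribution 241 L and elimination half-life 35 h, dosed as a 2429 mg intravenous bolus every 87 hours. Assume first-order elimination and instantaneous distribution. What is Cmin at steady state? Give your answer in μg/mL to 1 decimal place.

2.2 μg/mL

Over one 87-h interval, 87/35 ≈ 2.4857 half-lives elapse, leaving f ≈ 0.1785 of each dose.
Accumulation ratio R = 1/(1 − f) ≈ 1/0.8215 ≈ 1.2173.
Each bolus raises the concentration by D/Vd = 2429/241 ≈ 10.079 μg/mL.
Steady-state peak Cmax,ss = C₀·R ≈ 10.079 × 1.2173 ≈ 12.269 μg/mL.
One interval later, Cmin,ss = Cmax,ss·e^(−kτ) ≈ 12.269 × 0.1785 ≈ 2.190 μg/mL.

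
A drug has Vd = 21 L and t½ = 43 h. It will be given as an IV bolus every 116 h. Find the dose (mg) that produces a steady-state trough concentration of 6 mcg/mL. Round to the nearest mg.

τ/t½ = 116/43 ≈ 2.6977, so f = (1/2)^(116/43) ≈ 0.154141.
Cmin,ss = (D/Vd)·f/(1−f), so D = Cmin,ss·Vd·(1−f)/f.
D = 6 × 21 × (1−f)/f ≈ 6 × 21 × 5.48757 ≈ 691.43 mg.

691 mg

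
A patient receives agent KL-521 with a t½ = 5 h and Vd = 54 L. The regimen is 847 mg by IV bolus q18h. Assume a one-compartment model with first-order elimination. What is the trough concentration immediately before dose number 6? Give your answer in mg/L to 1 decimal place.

1.4 mg/L

f = (1/2)^(τ/t½) = (1/2)^(18/5) ≈ 0.0825.
C₀ = D/Vd = 847/54 ≈ 15.685 mg/L.
Before the 6th dose, 5 doses have been given. Superposition: Cmin = C₀·(f + f² + … + f^5).
≈ 15.685 × (0.0825 + 0.0068 + 0.0006 + 0.0000 + 0.0000) ≈ 15.685 × 0.0899 ≈ 1.410 mg/L.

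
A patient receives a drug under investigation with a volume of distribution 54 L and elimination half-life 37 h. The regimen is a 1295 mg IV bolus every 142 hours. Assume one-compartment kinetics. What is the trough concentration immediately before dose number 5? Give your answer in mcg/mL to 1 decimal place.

f = (1/2)^(τ/t½) = (1/2)^(142/37) ≈ 0.0699.
C₀ = D/Vd = 1295/54 ≈ 23.981 mcg/mL.
Before the 5th dose, 4 doses have been given. Superposition: Cmin = C₀·(f + f² + … + f^4).
≈ 23.981 × (0.0699 + 0.0049 + 0.0003 + 0.0000) ≈ 23.981 × 0.0751 ≈ 1.801 mcg/mL.

1.8 mcg/mL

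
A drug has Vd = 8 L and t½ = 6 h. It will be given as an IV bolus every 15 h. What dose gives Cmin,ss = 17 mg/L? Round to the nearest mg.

633 mg

τ/t½ = 15/6 ≈ 2.5, so f = (1/2)^(15/6) ≈ 0.176777.
Cmin,ss = (D/Vd)·f/(1−f), so D = Cmin,ss·Vd·(1−f)/f.
D = 17 × 8 × (1−f)/f ≈ 17 × 8 × 4.65684 ≈ 633.33 mg.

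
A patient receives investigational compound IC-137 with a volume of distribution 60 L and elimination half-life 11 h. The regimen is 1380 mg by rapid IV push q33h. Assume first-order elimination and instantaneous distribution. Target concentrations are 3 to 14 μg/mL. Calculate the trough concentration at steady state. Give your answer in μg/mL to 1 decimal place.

3.3 μg/mL

τ = 33 h = 3 half-lives, so f = (1/2)^3 = 0.125.
Accumulation ratio R = 1/(1 − f) = 1/0.875 = 8/7.
Single-dose peak C₀ = D/Vd = 1380/60 = 23 μg/mL.
Steady-state peak Cmax,ss = C₀·R = 23 × 8/7 ≈ 26.286 μg/mL.
Steady-state trough Cmin,ss = Cmax,ss·f ≈ 26.286 × 0.125 ≈ 3.286 μg/mL.
Trough 3.3 μg/mL vs MEC 3 μg/mL: adequate.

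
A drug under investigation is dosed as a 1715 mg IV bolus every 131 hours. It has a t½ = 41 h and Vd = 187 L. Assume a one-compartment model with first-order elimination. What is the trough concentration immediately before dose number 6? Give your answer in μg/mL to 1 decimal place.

1.1 μg/mL

f = (1/2)^(τ/t½) = (1/2)^(131/41) ≈ 0.1092.
C₀ = D/Vd = 1715/187 ≈ 9.171 μg/mL.
Before the 6th dose, 5 doses have been given. Superposition: Cmin = C₀·(f + f² + … + f^5).
≈ 9.171 × (0.1092 + 0.0119 + 0.0013 + 0.0001 + 0.0000) ≈ 9.171 × 0.1225 ≈ 1.123 μg/mL.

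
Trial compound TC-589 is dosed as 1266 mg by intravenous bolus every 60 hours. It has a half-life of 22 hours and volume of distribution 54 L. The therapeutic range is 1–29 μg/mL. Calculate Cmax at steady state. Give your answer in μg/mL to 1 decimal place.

27.6 μg/mL

Over one 60-h interval, 60/22 ≈ 2.7273 half-lives elapse, leaving f ≈ 0.1510 of each dose.
At steady state, accumulation factor R = 1/(1 − e^(−kτ)) ≈ 1.1779.
Each bolus raises the concentration by D/Vd = 1266/54 ≈ 23.444 μg/mL.
Cmax,ss = C₀/(1 − f) ≈ 23.444/0.8490 ≈ 27.614 μg/mL.
Peak 27.6 μg/mL vs MTC 29 μg/mL: below toxic threshold.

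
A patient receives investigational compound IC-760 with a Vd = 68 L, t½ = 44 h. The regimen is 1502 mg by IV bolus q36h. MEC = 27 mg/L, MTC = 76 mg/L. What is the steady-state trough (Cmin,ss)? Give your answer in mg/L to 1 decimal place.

Over one 36-h interval, 36/44 ≈ 0.81818 half-lives elapse, leaving f ≈ 0.5672 of each dose.
Single-dose peak C₀ = D/Vd = 1502/68 ≈ 22.088 mg/L.
Steady-state trough Cmin,ss = C₀·f/(1−f) ≈ 22.088 × 0.5672/0.4328 ≈ 28.947 mg/L.
Trough 28.9 mg/L vs MEC 27 mg/L: adequate.

28.9 mg/L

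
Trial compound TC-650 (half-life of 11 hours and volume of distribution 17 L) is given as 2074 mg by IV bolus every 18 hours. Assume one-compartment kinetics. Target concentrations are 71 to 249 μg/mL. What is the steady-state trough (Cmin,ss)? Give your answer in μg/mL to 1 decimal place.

Over one 18-h interval, 18/11 ≈ 1.6364 half-lives elapse, leaving f ≈ 0.3217 of each dose.
Single-dose peak C₀ = D/Vd = 2074/17 ≈ 122.000 μg/mL.
Steady-state trough Cmin,ss = C₀·f/(1−f) ≈ 122.000 × 0.3217/0.6783 ≈ 57.861 μg/mL.
Trough 57.9 μg/mL vs MEC 71 μg/mL: subtherapeutic.

57.9 μg/mL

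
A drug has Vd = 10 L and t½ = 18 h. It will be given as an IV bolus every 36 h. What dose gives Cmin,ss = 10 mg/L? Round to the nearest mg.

300 mg

τ/t½ = 36/18 ≈ 2, so f = (1/2)^(36/18) ≈ 0.250000.
Cmin,ss = (D/Vd)·f/(1−f), so D = Cmin,ss·Vd·(1−f)/f.
D = 10 × 10 × (1−f)/f ≈ 10 × 10 × 3.00000 ≈ 300.00 mg.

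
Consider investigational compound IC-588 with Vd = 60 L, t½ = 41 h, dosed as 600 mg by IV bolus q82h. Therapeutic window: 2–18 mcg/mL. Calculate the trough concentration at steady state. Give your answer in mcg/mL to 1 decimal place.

τ = 82 h = 2 half-lives, so f = (1/2)^2 = 0.25.
At steady state, R = 1/(1 − 0.25) = 4/3.
Single-dose peak C₀ = D/Vd = 600/60 = 10 mcg/mL.
Steady-state peak Cmax,ss = C₀·R = 10 × 4/3 ≈ 13.333 mcg/mL.
Steady-state trough Cmin,ss = Cmax,ss·f ≈ 13.333 × 0.25 ≈ 3.333 mcg/mL.
Trough 3.3 mcg/mL vs MEC 2 mcg/mL: adequate.

3.3 mcg/mL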